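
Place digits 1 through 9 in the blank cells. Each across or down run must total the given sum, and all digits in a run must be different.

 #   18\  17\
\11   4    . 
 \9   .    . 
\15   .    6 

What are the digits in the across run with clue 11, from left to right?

R1C2 = 11 − 4 = 7 completes the 11 across.
R2C2 = 17 − 13 = 4 completes the 17 down.
R3C1 = 15 − 6 = 9 completes the 15 across.
R2C1 = 9 − 4 = 5 completes the 9 across.

4 7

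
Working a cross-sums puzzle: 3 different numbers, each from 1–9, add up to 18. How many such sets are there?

7

3 distinct digits from 1–9 sum between 6 and 24.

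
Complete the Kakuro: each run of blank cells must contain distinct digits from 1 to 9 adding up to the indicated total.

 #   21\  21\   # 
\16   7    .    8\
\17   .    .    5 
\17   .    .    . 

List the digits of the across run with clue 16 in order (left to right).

7, 9

16 in 2 cells must be {7,9}.
R1C2 = 16 − 7 = 9 completes the 16 across.
R3C3 = 8 − 5 = 3 completes the 8 down.
Nothing is forced directly, so branch on R2C1, whose candidates are 8 or 9. If R2C1 = 9: then R2C2 would have to be in {3} for the 17 across but in {4,5,7,8} for the 21 down — contradiction. So R2C1 = 8.
R2C2 = 17 − 13 = 4 completes the 17 across.
R3C1 = 21 − 15 = 6 completes the 21 down.
R3C2 = 17 − 9 = 8 completes the 17 across.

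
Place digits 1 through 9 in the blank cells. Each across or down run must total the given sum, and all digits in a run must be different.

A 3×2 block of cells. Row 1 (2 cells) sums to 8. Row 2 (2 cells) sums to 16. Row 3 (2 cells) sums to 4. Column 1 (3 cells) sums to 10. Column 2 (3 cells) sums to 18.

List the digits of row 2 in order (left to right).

7 9

16 in 2 cells must be {7,9}; 4 in 2 cells must be {1,3}.
The 16 across and the 10 down share only 7, so (2,1) = 7.
(2,2) = 16 − 7 = 9 completes the 16 across.
Given what's placed, (3,1) must be 1 to fit the 4 across and 10 down.
(3,2) = 4 − 1 = 3 completes the 4 across.
(1,1) = 10 − 8 = 2 completes the 10 down.
(1,2) = 8 − 2 = 6 completes the 8 across.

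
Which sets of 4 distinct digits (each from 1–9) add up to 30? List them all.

{6,7,8,9}

4 distinct digits from 1–9 sum between 10 and 30.
Only one set works: {6,7,8,9}.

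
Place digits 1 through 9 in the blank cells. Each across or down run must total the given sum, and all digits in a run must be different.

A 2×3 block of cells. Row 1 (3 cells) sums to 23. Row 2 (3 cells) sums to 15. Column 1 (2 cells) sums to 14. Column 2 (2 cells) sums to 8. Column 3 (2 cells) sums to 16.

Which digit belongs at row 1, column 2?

23 in 3 cells must be {6,8,9}; 16 in 2 cells must be {7,9}.
The 23 across and the 8 down share only 6, so (1,2) = 6.
Given what's placed, (1,3) must be 9 to fit the 23 across and 16 down.
(2,2) = 8 − 6 = 2 completes the 8 down.
(2,3) = 16 − 9 = 7 completes the 16 down.
(1,1) = 23 − 15 = 8 completes the 23 across.
(2,1) = 15 − 9 = 6 completes the 15 across.

6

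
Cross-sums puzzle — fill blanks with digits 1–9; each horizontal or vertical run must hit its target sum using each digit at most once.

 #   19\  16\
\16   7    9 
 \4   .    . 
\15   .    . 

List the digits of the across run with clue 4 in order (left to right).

3, 1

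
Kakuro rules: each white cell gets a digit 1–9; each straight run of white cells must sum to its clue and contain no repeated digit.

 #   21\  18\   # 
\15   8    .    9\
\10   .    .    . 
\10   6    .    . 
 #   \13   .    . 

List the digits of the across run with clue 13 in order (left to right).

R1C2 = 15 − 8 = 7 completes the 15 across.
R2C1 = 21 − 14 = 7 completes the 21 down.
No cell is forced outright now. R2C2 can only be 1 or 2 (the digits allowed by both its 10 across and its 18 down). If R2C2 = 1: that forces R2C3 = 2, after which R3C2 would have to be in {1,3} for the 10 across but in {2,4,6,8} for the 18 down — contradiction. So R2C2 = 2.
R2C3 = 10 − 9 = 1 completes the 10 across.
Given what's placed, R3C3 must be 3 to fit the 10 across and 9 down.
R4C3 = 9 − 4 = 5 completes the 9 down.
R3C2 = 10 − 9 = 1 completes the 10 across.
R4C2 = 13 − 5 = 8 completes the 13 across.

8 5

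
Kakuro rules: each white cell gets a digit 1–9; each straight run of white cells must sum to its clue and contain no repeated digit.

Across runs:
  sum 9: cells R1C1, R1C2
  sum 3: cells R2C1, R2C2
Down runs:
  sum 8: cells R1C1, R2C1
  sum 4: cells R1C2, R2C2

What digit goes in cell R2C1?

3 in 2 cells must be {1,2}; 4 in 2 cells must be {1,3}.
The 3 across and the 4 down share only 1, so R2C2 = 1.
R1C2 = 4 − 1 = 3 completes the 4 down.
R2C1 = 3 − 1 = 2 completes the 3 across.
R1C1 = 9 − 3 = 6 completes the 9 across.

2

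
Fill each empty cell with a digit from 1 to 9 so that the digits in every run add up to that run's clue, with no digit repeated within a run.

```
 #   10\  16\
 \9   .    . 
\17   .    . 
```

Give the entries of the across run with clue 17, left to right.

8 9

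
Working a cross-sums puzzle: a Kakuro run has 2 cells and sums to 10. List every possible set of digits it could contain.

{1,9}; {2,8}; {3,7}; {4,6}

2 distinct digits from 1–9 sum between 3 and 17.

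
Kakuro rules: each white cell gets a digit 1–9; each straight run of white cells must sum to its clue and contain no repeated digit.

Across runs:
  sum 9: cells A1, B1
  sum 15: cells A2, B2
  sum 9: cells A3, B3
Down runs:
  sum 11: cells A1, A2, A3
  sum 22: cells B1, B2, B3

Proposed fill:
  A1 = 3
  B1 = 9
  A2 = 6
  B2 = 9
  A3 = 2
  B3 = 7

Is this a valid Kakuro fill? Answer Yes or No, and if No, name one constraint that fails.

No — the across run A1–B1 sums to 12, not 9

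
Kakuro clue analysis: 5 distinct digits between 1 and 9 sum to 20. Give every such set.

5 distinct digits from 1–9 sum between 15 and 35.

{1,2,3,5,9}; {1,2,3,6,8}; {1,2,4,5,8}; {1,2,4,6,7}; {1,3,4,5,7}; {2,3,4,5,6}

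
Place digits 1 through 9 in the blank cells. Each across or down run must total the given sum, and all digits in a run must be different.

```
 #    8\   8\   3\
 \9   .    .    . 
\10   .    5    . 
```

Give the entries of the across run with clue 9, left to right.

3 in 2 cells must be {1,2}.
R1C2 = 8 − 5 = 3 completes the 8 down.
Nothing is forced directly, so branch on R1C3, whose candidates are 1 or 2. If R1C3 = 2: then R1C1 would have to be in {4} for the 9 across but in {1,2,3,5,6,7} for the 8 down — contradiction. So R1C3 = 1.
R1C1 = 9 − 4 = 5 completes the 9 across.
R2C1 = 8 − 5 = 3 completes the 8 down.
R2C3 = 10 − 8 = 2 completes the 10 across.

5 3 1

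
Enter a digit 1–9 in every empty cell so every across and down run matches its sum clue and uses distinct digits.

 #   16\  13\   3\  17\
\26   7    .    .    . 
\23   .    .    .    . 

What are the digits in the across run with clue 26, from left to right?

7, 8, 2, 9

16 in 2 cells must be {7,9}; 3 in 2 cells must be {1,2}; 17 in 2 cells must be {8,9}.
Given what's placed, R1C3 must be 2 to fit the 26 across and 3 down.
R2C1 = 16 − 7 = 9 completes the 16 down.
R2C3 = 3 − 2 = 1 completes the 3 down.
Given what's placed, R2C4 must be 8 to fit the 23 across and 17 down.
R1C4 = 17 − 8 = 9 completes the 17 down.
R2C2 = 23 − 18 = 5 completes the 23 across.
R1C2 = 26 − 18 = 8 completes the 26 across.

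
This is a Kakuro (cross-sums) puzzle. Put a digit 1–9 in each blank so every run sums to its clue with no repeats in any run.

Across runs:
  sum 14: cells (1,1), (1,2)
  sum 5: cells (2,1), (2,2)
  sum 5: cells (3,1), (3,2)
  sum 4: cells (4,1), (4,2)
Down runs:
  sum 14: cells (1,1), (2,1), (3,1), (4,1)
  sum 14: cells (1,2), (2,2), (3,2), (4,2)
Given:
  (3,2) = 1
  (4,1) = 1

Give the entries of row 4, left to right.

4 in 2 cells must be {1,3}.
(3,1) = 5 − 1 = 4 completes the 5 across.
(4,2) = 4 − 1 = 3 completes the 4 across.
(1,1) = 6: the only remaining digit allowed by both the 14 across and the 14 down.
(1,2) = 14 − 6 = 8 completes the 14 across.
(2,1) = 14 − 11 = 3 completes the 14 down.
(2,2) = 5 − 3 = 2 completes the 5 across.

1 3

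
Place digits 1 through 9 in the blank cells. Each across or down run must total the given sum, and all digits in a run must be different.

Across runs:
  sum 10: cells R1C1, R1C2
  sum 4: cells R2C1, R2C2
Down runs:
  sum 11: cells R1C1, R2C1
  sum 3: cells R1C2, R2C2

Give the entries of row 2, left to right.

3 1

4 in 2 cells must be {1,3}; 3 in 2 cells must be {1,2}.
The 4 across and the 11 down share only 3, so R2C1 = 3.
R2C2 = 4 − 3 = 1 completes the 4 across.
R1C1 = 11 − 3 = 8 completes the 11 down.
R1C2 = 10 − 8 = 2 completes the 10 across.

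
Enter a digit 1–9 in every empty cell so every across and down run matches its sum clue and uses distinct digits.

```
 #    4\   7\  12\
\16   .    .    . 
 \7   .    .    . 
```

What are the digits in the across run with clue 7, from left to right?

7 in 3 cells must be {1,2,4}; 4 in 2 cells must be {1,3}.
The 7 across and the 4 down share only 1, so R2C1 = 1.
Given what's placed, R2C3 must be 4 to fit the 7 across and 12 down.
R1C1 = 4 − 1 = 3 completes the 4 down.
R1C3 = 12 − 4 = 8 completes the 12 down.
R2C2 = 7 − 5 = 2 completes the 7 across.
R1C2 = 16 − 11 = 5 completes the 16 across.

1 2 4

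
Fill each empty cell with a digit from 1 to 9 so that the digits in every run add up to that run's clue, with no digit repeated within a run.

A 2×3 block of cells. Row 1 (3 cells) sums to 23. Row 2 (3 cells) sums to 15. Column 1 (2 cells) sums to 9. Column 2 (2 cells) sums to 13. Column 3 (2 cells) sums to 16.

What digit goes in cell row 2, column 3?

23 in 3 cells must be {6,8,9}; 16 in 2 cells must be {7,9}.
The 23 across and the 16 down share only 9, so (1,3) = 9.
(2,3) = 16 − 9 = 7 completes the 16 down.
Nothing is forced directly, so branch on (2,2), whose candidates are 5 or 6. If (2,2) = 6: then (1,2) would have to be in {6,8} for the 23 across but in {7} for the 13 down — contradiction. So (2,2) = 5.
(1,2) = 13 − 5 = 8 completes the 13 down.
(2,1) = 15 − 12 = 3 completes the 15 across.
(1,1) = 23 − 17 = 6 completes the 23 across.

7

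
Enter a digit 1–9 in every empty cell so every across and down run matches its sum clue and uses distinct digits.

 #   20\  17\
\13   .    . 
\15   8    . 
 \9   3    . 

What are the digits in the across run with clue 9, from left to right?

3 6

R1C1 = 20 − 11 = 9 completes the 20 down.
R1C2 = 13 − 9 = 4 completes the 13 across.
R2C2 = 15 − 8 = 7 completes the 15 across.
R3C2 = 9 − 3 = 6 completes the 9 across.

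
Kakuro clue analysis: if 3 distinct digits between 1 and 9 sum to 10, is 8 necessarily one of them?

No

Counterexample: {1,2,7} sums to 10 without using 8.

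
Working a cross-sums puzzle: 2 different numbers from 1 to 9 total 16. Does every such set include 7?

The only way to make 16 from 2 distinct digits is {7,9}, which contains 7.

Yes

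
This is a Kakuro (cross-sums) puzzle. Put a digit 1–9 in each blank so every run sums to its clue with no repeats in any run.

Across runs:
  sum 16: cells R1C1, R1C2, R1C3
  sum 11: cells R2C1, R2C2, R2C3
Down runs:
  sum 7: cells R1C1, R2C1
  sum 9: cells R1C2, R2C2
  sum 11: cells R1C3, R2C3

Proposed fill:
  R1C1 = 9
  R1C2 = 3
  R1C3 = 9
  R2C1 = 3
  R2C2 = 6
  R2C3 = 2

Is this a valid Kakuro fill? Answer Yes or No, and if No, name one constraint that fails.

No — the across run R1C1–R1C3 sums to 21, not 16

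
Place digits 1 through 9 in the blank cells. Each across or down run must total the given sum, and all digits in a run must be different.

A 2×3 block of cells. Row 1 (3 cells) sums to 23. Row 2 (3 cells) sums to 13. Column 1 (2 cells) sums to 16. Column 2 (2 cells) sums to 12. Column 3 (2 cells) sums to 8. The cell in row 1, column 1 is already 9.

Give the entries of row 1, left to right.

9, 8, 6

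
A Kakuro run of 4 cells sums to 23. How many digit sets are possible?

4 distinct digits from 1–9 sum between 10 and 30.

9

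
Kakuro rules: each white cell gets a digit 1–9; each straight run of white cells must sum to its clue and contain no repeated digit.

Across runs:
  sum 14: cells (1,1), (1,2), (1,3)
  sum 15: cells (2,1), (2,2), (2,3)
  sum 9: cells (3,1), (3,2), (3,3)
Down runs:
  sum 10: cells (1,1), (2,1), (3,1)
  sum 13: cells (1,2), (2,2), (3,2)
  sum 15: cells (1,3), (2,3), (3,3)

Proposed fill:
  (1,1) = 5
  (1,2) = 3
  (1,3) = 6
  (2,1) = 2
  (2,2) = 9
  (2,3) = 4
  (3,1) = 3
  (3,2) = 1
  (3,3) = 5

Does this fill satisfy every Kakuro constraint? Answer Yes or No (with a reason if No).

Yes

Across: 5+3+6=14; 2+9+4=15; 3+1+5=9. Down: 5+2+3=10; 3+9+1=13; 6+4+5=15. No digit repeats within any run.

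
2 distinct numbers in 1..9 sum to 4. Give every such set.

{1,3}

2 distinct digits from 1–9 sum between 3 and 17.
Only one set works: {1,3}.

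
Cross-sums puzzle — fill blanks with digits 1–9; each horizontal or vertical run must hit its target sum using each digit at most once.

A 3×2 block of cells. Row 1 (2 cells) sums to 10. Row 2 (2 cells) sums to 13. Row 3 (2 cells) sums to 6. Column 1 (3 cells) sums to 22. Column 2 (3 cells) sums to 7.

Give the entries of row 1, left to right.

8 2

7 in 3 cells must be {1,2,4}.
The 13 across and the 7 down share only 4, so (2,2) = 4.
The 6 across and the 22 down share only 5, so (3,1) = 5.
(3,2) = 6 − 5 = 1 completes the 6 across.
(1,2) = 7 − 5 = 2 completes the 7 down.
(2,1) = 13 − 4 = 9 completes the 13 across.
(1,1) = 10 − 2 = 8 completes the 10 across.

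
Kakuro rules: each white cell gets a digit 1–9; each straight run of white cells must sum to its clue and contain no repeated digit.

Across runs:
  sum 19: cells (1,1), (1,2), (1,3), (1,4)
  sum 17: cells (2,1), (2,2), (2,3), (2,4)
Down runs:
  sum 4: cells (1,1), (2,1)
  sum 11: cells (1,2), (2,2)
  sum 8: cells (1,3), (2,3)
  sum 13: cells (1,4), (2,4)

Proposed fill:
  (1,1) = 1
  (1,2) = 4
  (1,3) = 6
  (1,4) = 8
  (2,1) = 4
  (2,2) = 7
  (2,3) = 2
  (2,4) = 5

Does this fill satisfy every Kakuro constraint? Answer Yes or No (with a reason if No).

No — the down run (1,1)–(2,1) sums to 5, not 4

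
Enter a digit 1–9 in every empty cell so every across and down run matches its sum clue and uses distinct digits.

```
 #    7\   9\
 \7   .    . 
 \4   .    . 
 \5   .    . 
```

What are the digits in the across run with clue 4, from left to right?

1, 3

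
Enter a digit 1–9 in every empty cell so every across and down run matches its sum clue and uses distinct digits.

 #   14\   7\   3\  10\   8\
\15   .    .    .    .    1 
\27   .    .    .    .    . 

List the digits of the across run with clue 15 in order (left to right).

5 3 2 4 1

15 in 5 cells must be {1,2,3,4,5}; 3 in 2 cells must be {1,2}.
Given what's placed, R1C1 must be 5 to fit the 15 across and 14 down.
Given what's placed, R1C3 must be 2 to fit the 15 across and 3 down.
R2C1 = 14 − 5 = 9 completes the 14 down.
R2C3 = 3 − 2 = 1 completes the 3 down.
R2C5 = 8 − 1 = 7 completes the 8 down.
No cell is forced outright now. R1C2 can only be 3 or 4 (the digits allowed by both its 15 across and its 7 down). If R1C2 = 4: that forces R1C4 = 3, after which R2C2 would have to be in {2,4,6,8} for the 27 across but in {3} for the 7 down — contradiction. So R1C2 = 3.
R1C4 = 15 − 11 = 4 completes the 15 across.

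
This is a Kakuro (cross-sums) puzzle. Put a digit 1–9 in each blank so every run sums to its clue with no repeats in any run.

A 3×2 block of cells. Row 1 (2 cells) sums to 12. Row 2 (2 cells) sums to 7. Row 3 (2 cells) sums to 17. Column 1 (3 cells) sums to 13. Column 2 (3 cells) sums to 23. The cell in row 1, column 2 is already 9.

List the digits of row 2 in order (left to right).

17 in 2 cells must be {8,9}; 23 in 3 cells must be {6,8,9}.
(1,1) = 12 − 9 = 3 completes the 12 across.
Given what's placed, (2,2) must be 6 to fit the 7 across and 23 down.
(3,2) = 23 − 15 = 8 completes the 23 down.
(2,1) = 7 − 6 = 1 completes the 7 across.
(3,1) = 17 − 8 = 9 completes the 17 across.

1 6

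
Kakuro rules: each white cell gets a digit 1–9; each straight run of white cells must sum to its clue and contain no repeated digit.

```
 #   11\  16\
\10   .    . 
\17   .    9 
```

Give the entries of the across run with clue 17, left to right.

8, 9

17 in 2 cells must be {8,9}; 16 in 2 cells must be {7,9}.
R1C2 = 16 − 9 = 7 completes the 16 down.
R2C1 = 17 − 9 = 8 completes the 17 across.
R1C1 = 10 − 7 = 3 completes the 10 across.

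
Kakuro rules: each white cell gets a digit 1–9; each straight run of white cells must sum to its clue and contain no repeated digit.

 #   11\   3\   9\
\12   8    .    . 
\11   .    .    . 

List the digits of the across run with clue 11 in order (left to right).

3 in 2 cells must be {1,2}.
R1C2 = 1: the only remaining digit allowed by both the 12 across and the 3 down.
R1C3 = 12 − 9 = 3 completes the 12 across.
R2C1 = 11 − 8 = 3 completes the 11 down.
R2C2 = 3 − 1 = 2 completes the 3 down.
R2C3 = 11 − 5 = 6 completes the 11 across.

3 2 6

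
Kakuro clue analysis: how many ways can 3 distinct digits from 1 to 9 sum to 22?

2

3 distinct digits from 1–9 sum between 6 and 24.
Enumerating: {5,8,9}, {6,7,9}.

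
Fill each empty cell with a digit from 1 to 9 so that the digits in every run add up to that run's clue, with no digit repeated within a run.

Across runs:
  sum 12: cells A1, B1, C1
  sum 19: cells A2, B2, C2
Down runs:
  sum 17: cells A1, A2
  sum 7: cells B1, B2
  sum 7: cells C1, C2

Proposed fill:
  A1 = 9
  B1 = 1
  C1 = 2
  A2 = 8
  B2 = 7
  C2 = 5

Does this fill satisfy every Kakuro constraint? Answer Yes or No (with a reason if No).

No — the across run A2–C2 sums to 20, not 19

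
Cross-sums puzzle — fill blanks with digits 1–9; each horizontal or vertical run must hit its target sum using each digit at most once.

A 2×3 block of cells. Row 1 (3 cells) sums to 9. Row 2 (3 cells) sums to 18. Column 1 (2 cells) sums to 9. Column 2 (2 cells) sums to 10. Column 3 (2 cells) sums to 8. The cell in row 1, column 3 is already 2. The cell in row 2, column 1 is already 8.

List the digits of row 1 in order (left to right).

(1,1) = 9 − 8 = 1 completes the 9 down.
(1,2) = 9 − 3 = 6 completes the 9 across.
(2,2) = 10 − 6 = 4 completes the 10 down.
(2,3) = 18 − 12 = 6 completes the 18 across.

1, 6, 2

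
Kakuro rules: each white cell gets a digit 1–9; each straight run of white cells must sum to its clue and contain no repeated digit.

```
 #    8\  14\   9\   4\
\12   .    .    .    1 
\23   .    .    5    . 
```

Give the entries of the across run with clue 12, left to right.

2 5 4 1

4 in 2 cells must be {1,3}.
R1C3 = 9 − 5 = 4 completes the 9 down.
R2C4 = 4 − 1 = 3 completes the 4 down.
R1C2 = 5: the only remaining digit allowed by both the 12 across and the 14 down.
R2C2 = 14 − 5 = 9 completes the 14 down.
R1C1 = 12 − 10 = 2 completes the 12 across.
R2C1 = 23 − 17 = 6 completes the 23 across.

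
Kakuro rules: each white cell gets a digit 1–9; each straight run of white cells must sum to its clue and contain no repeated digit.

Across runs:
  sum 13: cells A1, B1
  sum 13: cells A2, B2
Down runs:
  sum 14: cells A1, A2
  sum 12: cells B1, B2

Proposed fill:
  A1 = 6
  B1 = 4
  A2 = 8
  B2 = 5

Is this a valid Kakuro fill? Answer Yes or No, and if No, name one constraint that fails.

No — the down run B1–B2 sums to 9, not 12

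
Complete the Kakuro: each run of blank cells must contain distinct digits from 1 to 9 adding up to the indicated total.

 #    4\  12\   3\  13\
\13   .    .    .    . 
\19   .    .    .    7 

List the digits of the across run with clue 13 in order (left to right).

1 4 2 6

4 in 2 cells must be {1,3}; 3 in 2 cells must be {1,2}.
R1C4 = 13 − 7 = 6 completes the 13 down.
Given what's placed, R1C1 must be 1 to fit the 13 across and 4 down.
R1C2 = 4: the only remaining digit allowed by both the 13 across and the 12 down.
R1C3 = 13 − 11 = 2 completes the 13 across.
R2C1 = 4 − 1 = 3 completes the 4 down.
R2C2 = 12 − 4 = 8 completes the 12 down.
R2C3 = 19 − 18 = 1 completes the 19 across.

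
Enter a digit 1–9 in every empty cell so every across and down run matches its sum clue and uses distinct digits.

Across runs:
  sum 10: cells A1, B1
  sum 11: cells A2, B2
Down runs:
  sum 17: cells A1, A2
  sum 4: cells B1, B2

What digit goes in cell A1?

9

17 in 2 cells must be {8,9}; 4 in 2 cells must be {1,3}.
The 11 across and the 4 down share only 3, so B2 = 3.
B1 = 4 − 3 = 1 completes the 4 down.
A2 = 11 − 3 = 8 completes the 11 across.
A1 = 10 − 1 = 9 completes the 10 across.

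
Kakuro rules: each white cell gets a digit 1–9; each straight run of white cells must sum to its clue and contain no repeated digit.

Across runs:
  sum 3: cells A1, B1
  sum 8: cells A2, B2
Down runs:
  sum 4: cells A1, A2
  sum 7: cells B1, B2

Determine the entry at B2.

3 in 2 cells must be {1,2}; 4 in 2 cells must be {1,3}.
The 3 across and the 4 down share only 1, so A1 = 1.
B1 = 3 − 1 = 2 completes the 3 across.
A2 = 4 − 1 = 3 completes the 4 down.
B2 = 8 − 3 = 5 completes the 8 across.

5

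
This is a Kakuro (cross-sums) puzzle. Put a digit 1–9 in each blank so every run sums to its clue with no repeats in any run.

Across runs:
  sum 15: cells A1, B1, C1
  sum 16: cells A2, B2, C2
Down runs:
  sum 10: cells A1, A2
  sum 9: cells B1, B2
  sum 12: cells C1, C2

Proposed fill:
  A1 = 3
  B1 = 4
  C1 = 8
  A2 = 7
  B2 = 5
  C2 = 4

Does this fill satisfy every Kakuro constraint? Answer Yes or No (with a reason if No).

Across: 3+4+8=15; 7+5+4=16. Down: 3+7=10; 4+5=9; 8+4=12. No digit repeats within any run.

Yes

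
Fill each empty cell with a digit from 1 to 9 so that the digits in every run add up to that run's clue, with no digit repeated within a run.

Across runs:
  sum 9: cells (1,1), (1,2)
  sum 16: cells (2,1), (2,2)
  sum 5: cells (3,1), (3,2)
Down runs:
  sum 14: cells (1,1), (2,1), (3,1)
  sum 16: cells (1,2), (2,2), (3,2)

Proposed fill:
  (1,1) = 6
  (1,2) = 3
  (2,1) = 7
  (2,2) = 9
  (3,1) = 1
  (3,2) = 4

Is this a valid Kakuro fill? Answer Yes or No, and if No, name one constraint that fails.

Across: 6+3=9; 7+9=16; 1+4=5. Down: 6+7+1=14; 3+9+4=16. No digit repeats within any run.

Yes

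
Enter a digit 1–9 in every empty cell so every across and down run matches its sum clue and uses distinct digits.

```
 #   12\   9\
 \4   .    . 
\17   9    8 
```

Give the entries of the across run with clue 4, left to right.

3, 1

4 in 2 cells must be {1,3}; 17 in 2 cells must be {8,9}.
R1C1 = 12 − 9 = 3 completes the 12 down.
R1C2 = 4 − 3 = 1 completes the 4 across.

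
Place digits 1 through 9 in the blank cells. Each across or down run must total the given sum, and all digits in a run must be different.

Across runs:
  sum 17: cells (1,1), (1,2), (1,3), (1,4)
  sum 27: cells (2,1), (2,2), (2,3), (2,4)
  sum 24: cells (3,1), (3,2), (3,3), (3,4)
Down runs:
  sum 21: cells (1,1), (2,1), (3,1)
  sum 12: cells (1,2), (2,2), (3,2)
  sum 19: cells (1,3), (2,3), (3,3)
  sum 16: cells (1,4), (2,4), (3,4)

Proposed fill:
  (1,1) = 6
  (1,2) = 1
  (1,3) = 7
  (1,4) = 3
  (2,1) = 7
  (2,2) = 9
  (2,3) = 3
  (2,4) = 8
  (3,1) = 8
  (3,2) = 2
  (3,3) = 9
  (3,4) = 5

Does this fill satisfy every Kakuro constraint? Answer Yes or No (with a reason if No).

Yes

Across: 6+1+7+3=17; 7+9+3+8=27; 8+2+9+5=24. Down: 6+7+8=21; 1+9+2=12; 7+3+9=19; 3+8+5=16. No digit repeats within any run.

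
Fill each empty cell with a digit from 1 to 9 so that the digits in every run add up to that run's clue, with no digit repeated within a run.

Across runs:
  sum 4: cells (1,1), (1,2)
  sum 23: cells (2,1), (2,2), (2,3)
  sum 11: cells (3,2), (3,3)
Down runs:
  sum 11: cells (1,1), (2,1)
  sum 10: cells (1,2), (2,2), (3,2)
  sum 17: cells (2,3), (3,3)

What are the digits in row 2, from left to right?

4 in 2 cells must be {1,3}; 23 in 3 cells must be {6,8,9}; 17 in 2 cells must be {8,9}.
The 4 across and the 11 down share only 3, so (1,1) = 3.
(1,2) = 4 − 3 = 1 completes the 4 across.
(2,1) = 11 − 3 = 8 completes the 11 down.
(2,2) = 6: the only remaining digit allowed by both the 23 across and the 10 down.
(2,3) = 23 − 14 = 9 completes the 23 across.
(3,2) = 10 − 7 = 3 completes the 10 down.
(3,3) = 11 − 3 = 8 completes the 11 across.

8 6 9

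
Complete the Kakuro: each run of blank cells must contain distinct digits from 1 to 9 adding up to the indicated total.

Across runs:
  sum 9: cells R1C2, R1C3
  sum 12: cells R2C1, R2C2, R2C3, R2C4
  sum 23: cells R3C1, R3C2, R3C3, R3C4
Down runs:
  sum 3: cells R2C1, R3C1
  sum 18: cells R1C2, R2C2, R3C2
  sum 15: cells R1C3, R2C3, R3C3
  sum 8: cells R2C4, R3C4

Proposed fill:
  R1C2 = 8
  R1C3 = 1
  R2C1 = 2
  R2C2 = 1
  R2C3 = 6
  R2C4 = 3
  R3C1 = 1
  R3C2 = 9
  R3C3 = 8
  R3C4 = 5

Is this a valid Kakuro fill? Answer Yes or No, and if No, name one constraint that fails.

Across: 8+1=9; 2+1+6+3=12; 1+9+8+5=23. Down: 2+1=3; 8+1+9=18; 1+6+8=15; 3+5=8. No digit repeats within any run.

Yes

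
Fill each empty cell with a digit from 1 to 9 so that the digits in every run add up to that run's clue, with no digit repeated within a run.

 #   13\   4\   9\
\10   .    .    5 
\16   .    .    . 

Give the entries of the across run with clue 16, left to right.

9 3 4

4 in 2 cells must be {1,3}.
Given what's placed, R1C1 must be 4 to fit the 10 across and 13 down.
R1C2 = 10 − 9 = 1 completes the 10 across.
R2C1 = 13 − 4 = 9 completes the 13 down.
R2C2 = 4 − 1 = 3 completes the 4 down.
R2C3 = 16 − 12 = 4 completes the 16 across.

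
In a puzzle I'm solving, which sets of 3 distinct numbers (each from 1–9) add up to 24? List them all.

{7,8,9}

3 distinct digits from 1–9 sum between 6 and 24.
Only one set works: {7,8,9}.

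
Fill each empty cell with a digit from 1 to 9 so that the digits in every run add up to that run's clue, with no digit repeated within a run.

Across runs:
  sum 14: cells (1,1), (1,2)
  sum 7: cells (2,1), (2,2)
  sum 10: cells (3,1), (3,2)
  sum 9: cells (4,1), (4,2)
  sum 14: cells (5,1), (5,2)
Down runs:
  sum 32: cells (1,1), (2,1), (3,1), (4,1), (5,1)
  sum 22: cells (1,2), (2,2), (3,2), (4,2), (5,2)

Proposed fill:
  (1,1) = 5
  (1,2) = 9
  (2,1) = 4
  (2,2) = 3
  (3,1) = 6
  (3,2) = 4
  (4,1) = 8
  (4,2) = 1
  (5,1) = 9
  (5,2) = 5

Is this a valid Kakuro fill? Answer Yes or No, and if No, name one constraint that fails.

Across: 5+9=14; 4+3=7; 6+4=10; 8+1=9; 9+5=14. Down: 5+4+6+8+9=32; 9+3+4+1+5=22. No digit repeats within any run.

Yes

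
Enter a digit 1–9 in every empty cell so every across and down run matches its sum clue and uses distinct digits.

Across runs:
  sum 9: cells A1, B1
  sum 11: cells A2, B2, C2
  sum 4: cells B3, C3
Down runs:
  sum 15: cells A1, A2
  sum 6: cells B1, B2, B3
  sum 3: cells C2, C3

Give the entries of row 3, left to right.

3, 1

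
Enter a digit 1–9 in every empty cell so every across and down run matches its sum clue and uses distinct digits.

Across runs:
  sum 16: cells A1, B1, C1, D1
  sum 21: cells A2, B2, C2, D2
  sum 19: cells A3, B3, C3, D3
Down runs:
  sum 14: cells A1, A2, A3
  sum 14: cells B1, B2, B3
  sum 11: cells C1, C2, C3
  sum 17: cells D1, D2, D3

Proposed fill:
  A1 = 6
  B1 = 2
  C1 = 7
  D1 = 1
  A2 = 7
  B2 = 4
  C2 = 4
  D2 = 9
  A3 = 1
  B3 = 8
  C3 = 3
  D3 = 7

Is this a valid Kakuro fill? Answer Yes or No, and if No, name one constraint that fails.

No — the down run C1–C3 sums to 14, not 11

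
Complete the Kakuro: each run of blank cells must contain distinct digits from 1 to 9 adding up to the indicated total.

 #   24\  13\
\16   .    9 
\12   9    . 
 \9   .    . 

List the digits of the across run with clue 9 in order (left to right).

16 in 2 cells must be {7,9}; 24 in 3 cells must be {7,8,9}.
R1C1 = 16 − 9 = 7 completes the 16 across.
R2C2 = 12 − 9 = 3 completes the 12 across.
R3C1 = 24 − 16 = 8 completes the 24 down.
R3C2 = 9 − 8 = 1 completes the 9 across.

8 1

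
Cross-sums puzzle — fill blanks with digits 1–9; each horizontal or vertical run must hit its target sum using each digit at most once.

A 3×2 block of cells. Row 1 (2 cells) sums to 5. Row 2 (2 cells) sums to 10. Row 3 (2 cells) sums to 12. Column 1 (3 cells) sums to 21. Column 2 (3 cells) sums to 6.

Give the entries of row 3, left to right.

6 in 3 cells must be {1,2,3}.
The 5 across and the 21 down share only 4, so (1,1) = 4.
(1,2) = 5 − 4 = 1 completes the 5 across.
Given what's placed, (3,2) must be 3 to fit the 12 across and 6 down.
(2,2) = 6 − 4 = 2 completes the 6 down.
(3,1) = 12 − 3 = 9 completes the 12 across.
(2,1) = 10 − 2 = 8 completes the 10 across.

9, 3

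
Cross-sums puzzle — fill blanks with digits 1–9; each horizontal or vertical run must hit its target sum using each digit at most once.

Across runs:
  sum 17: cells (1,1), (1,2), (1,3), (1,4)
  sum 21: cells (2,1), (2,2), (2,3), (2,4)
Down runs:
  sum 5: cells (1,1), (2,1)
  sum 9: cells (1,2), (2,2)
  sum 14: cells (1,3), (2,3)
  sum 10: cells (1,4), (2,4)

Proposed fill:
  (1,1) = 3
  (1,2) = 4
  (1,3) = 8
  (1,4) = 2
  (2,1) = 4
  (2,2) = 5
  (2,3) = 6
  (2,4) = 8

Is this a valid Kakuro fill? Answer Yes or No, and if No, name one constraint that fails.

No — the down run (1,1)–(2,1) sums to 7, not 5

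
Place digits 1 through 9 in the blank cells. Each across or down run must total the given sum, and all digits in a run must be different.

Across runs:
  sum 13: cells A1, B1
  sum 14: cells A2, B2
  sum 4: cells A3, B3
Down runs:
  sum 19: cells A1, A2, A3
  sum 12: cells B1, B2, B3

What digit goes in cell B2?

5

4 in 2 cells must be {1,3}.
The 4 across and the 19 down share only 3, so A3 = 3.
B3 = 4 − 3 = 1 completes the 4 across.
Given what's placed, A2 must be 9 to fit the 14 across and 19 down.
B2 = 14 − 9 = 5 completes the 14 across.
A1 = 19 − 12 = 7 completes the 19 down.
B1 = 13 − 7 = 6 completes the 13 across.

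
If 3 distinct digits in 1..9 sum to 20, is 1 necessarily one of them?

No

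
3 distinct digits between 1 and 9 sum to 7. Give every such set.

3 distinct digits from 1–9 sum between 6 and 24.
Only one set works: {1,2,4}.

{1,2,4}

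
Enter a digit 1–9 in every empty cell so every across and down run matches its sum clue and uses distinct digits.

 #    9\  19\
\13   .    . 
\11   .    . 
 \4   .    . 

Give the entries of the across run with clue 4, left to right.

1 3

4 in 2 cells must be {1,3}.
The 4 across and the 19 down share only 3, so R3C2 = 3.
R3C1 = 4 − 3 = 1 completes the 4 across.
Nothing is forced directly, so branch on R1C1, whose candidates are 5 or 6. If R1C1 = 5: then R1C2 would have to be in {8} for the 13 across but in {7,9} for the 19 down — contradiction. So R1C1 = 6.
R1C2 = 13 − 6 = 7 completes the 13 across.
R2C1 = 9 − 7 = 2 completes the 9 down.
R2C2 = 11 − 2 = 9 completes the 11 across.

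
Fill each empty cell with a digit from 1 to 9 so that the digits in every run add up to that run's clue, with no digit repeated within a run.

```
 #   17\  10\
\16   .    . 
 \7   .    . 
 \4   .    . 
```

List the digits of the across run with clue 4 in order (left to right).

3, 1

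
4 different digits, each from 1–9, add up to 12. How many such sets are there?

4 distinct digits from 1–9 sum between 10 and 30.
Enumerating: {1,2,3,6}, {1,2,4,5}.

2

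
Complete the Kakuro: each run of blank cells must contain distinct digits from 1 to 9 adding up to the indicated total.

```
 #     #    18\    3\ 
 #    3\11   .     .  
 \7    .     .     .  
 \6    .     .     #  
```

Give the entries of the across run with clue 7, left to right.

7 in 3 cells must be {1,2,4}; 3 in 2 cells must be {1,2}.
The 11 across and the 3 down share only 2, so R1C3 = 2.
R2C3 = 3 − 2 = 1 completes the 3 down.
R1C2 = 11 − 2 = 9 completes the 11 across.
R2C1 = 2: the only remaining digit allowed by both the 7 across and the 3 down.
R2C2 = 7 − 3 = 4 completes the 7 across.
R3C1 = 3 − 2 = 1 completes the 3 down.
R3C2 = 6 − 1 = 5 completes the 6 across.

2 4 1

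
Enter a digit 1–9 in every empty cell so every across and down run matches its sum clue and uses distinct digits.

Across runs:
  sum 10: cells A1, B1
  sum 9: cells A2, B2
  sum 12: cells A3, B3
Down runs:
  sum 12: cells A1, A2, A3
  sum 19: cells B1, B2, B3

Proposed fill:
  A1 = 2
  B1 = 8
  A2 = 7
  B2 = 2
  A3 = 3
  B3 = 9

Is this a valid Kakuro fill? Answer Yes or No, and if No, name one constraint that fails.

Across: 2+8=10; 7+2=9; 3+9=12. Down: 2+7+3=12; 8+2+9=19. No digit repeats within any run.

Yes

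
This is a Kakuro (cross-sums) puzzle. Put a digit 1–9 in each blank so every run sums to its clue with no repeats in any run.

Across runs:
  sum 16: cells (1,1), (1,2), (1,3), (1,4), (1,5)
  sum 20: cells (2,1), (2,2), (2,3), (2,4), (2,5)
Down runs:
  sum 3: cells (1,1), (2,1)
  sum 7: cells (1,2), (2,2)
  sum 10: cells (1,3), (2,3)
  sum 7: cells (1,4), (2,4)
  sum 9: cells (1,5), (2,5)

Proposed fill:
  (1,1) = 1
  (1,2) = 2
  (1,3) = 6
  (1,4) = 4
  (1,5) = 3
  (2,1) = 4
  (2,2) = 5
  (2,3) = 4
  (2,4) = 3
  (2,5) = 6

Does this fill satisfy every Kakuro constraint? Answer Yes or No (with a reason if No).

No — the down run (1,1)–(2,1) sums to 5, not 3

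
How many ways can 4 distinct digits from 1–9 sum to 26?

5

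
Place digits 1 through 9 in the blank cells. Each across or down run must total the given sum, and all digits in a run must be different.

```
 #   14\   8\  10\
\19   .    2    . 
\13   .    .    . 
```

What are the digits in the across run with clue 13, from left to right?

R2C2 = 8 − 2 = 6 completes the 8 down.
Given what's placed, R2C1 must be 5 to fit the 13 across and 14 down.
R2C3 = 13 − 11 = 2 completes the 13 across.
R1C1 = 14 − 5 = 9 completes the 14 down.
R1C3 = 19 − 11 = 8 completes the 19 across.

5, 6, 2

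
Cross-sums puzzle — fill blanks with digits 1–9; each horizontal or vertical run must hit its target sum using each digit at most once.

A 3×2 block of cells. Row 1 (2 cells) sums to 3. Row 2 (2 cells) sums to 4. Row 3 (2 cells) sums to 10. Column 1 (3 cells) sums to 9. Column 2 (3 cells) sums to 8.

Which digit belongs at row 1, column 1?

2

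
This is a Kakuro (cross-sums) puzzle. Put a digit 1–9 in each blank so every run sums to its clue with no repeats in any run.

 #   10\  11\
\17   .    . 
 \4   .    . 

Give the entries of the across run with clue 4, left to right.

17 in 2 cells must be {8,9}; 4 in 2 cells must be {1,3}.
The 4 across and the 11 down share only 3, so R2C2 = 3.
R1C2 = 11 − 3 = 8 completes the 11 down.
R2C1 = 4 − 3 = 1 completes the 4 across.
R1C1 = 17 − 8 = 9 completes the 17 across.

1, 3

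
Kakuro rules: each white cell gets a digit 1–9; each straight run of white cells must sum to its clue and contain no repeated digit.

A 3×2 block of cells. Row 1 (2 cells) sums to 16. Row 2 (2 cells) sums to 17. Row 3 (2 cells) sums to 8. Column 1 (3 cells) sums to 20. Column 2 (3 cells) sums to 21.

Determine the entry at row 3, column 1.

16 in 2 cells must be {7,9}; 17 in 2 cells must be {8,9}.
Nothing is forced directly, so branch on (1,1), whose candidates are 7 or 9. If (1,1) = 7: that forces (1,2) = 9, (2,2) = 8, (3,1) = 5, after which (3,2) would have to be in {3} for the 8 across but in {4} for the 21 down — contradiction. So (1,1) = 9.
(1,2) = 16 − 9 = 7 completes the 16 across.
Given what's placed, (2,1) must be 8 to fit the 17 across and 20 down.
(2,2) = 17 − 8 = 9 completes the 17 across.
(3,1) = 20 − 17 = 3 completes the 20 down.
(3,2) = 8 − 3 = 5 completes the 8 across.

3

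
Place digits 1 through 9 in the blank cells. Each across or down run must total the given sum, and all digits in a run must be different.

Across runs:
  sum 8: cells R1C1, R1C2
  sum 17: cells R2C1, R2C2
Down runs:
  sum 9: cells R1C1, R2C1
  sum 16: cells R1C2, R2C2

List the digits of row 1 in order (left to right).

1 7

17 in 2 cells must be {8,9}; 16 in 2 cells must be {7,9}.
The 8 across and the 16 down share only 7, so R1C2 = 7.
The 17 across and the 9 down share only 8, so R2C1 = 8.
R2C2 = 17 − 8 = 9 completes the 17 across.
R1C1 = 8 − 7 = 1 completes the 8 across.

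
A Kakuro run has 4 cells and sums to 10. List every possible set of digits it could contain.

{1,2,3,4}

4 distinct digits from 1–9 sum between 10 and 30.
Only one set works: {1,2,3,4}.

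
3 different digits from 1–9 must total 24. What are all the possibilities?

{7,8,9}

3 distinct digits from 1–9 sum between 6 and 24.
Only one set works: {7,8,9}.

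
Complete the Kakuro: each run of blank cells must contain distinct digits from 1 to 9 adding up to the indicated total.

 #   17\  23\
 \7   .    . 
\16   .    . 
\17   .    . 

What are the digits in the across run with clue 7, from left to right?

1 6

16 in 2 cells must be {7,9}; 17 in 2 cells must be {8,9}; 23 in 3 cells must be {6,8,9}.
The 7 across and the 23 down share only 6, so R1C2 = 6.
Given what's placed, R2C2 must be 9 to fit the 16 across and 23 down.
R3C2 = 23 − 15 = 8 completes the 23 down.
R1C1 = 7 − 6 = 1 completes the 7 across.
R2C1 = 16 − 9 = 7 completes the 16 across.
R3C1 = 17 − 8 = 9 completes the 17 across.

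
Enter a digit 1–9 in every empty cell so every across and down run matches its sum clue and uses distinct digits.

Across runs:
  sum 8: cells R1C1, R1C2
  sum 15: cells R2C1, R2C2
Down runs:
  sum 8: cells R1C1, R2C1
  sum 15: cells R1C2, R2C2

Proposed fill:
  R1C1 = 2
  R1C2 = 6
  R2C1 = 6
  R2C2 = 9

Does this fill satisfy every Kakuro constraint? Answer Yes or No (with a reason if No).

Across: 2+6=8; 6+9=15. Down: 2+6=8; 6+9=15. No digit repeats within any run.

Yes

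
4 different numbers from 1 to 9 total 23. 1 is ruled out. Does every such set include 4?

No

Counterexample: {2,5,7,9} sums to 23 under that restriction without using 4.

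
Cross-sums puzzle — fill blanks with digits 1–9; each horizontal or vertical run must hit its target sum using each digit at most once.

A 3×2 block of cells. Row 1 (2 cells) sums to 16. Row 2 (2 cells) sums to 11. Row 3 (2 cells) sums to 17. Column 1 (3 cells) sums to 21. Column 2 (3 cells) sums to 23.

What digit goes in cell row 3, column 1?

16 in 2 cells must be {7,9}; 17 in 2 cells must be {8,9}; 23 in 3 cells must be {6,8,9}.
The 16 across and the 23 down share only 9, so (1,2) = 9.
Given what's placed, (3,2) must be 8 to fit the 17 across and 23 down.
(1,1) = 16 − 9 = 7 completes the 16 across.
(2,2) = 23 − 17 = 6 completes the 23 down.
(3,1) = 17 − 8 = 9 completes the 17 across.
(2,1) = 11 − 6 = 5 completes the 11 across.

9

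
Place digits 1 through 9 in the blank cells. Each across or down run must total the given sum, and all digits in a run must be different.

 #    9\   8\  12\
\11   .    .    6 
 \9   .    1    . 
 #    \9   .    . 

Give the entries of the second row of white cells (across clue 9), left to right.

Nothing is forced directly, so branch on R2C3, whose candidates are 2 or 5. If R2C3 = 5: that forces R2C1 = 3, R3C3 = 1, after which R1C1 would have to be in {1,2,3,4} for the 11 across but in {6} for the 9 down — contradiction. So R2C3 = 2.
R2C1 = 9 − 3 = 6 completes the 9 across.
R3C3 = 12 − 8 = 4 completes the 12 down.
R1C1 = 9 − 6 = 3 completes the 9 down.
R1C2 = 11 − 9 = 2 completes the 11 across.
R3C2 = 9 − 4 = 5 completes the 9 across.

6 1 2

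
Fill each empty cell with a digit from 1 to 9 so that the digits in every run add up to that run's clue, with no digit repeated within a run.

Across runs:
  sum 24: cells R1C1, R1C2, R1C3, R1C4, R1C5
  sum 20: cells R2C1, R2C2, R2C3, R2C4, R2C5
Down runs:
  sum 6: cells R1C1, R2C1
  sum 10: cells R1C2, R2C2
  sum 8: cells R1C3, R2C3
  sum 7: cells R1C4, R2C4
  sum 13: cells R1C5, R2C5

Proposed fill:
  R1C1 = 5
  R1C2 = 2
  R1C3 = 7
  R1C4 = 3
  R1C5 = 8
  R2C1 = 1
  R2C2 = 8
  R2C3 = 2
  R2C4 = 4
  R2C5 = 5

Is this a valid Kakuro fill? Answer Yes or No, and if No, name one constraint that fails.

No — the across run R1C1–R1C5 sums to 25, not 24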